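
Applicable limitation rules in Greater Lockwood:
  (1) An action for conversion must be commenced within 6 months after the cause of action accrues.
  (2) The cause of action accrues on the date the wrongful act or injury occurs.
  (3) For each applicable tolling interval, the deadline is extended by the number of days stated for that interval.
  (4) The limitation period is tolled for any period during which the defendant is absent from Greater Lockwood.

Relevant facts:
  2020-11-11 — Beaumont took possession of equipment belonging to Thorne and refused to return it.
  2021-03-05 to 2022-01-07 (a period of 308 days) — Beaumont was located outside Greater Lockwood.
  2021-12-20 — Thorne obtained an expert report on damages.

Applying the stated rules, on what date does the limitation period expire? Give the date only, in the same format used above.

2022-03-15

The cause of action accrued on 2020-11-11, the date of the act.
Adding the 6 months base period to 2020-11-11 gives a deadline of 2021-05-11, before any tolling.
Because the defendant's absence from the jurisdiction ran from 2021-03-05 to 2022-01-07, the deadline is extended by 308 days to 2022-03-15.
The other events in the timeline have no effect on the limitation period under the stated rules.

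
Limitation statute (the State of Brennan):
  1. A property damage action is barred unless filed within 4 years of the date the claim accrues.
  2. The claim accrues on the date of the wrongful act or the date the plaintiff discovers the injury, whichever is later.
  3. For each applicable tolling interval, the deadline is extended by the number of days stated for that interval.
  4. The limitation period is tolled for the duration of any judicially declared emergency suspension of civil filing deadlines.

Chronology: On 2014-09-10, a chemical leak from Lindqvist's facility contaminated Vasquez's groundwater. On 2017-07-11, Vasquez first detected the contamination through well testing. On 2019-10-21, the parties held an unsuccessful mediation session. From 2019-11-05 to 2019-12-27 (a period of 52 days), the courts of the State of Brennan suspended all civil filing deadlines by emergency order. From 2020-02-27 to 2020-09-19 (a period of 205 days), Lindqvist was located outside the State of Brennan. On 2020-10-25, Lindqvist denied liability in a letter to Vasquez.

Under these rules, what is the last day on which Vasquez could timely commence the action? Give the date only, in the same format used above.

Because discovery on 2017-07-11 post-dates the 2014-09-10 act, accrual under the later-of rule falls on 2017-07-11.
Adding the 4 years base period to 2017-07-11 gives a deadline of 2021-07-11, before any tolling.
Because the emergency suspension of filing deadlines ran from 2019-11-05 to 2019-12-27, the deadline is extended by 52 days to 2021-09-01.
The defendant's absence from the jurisdiction from 2020-02-27 to 2020-09-19 does not toll the period, because no stated rule makes the defendant's absence a tolling event.
None of the other events listed affects the running of the period under the stated rules.

2021-09-01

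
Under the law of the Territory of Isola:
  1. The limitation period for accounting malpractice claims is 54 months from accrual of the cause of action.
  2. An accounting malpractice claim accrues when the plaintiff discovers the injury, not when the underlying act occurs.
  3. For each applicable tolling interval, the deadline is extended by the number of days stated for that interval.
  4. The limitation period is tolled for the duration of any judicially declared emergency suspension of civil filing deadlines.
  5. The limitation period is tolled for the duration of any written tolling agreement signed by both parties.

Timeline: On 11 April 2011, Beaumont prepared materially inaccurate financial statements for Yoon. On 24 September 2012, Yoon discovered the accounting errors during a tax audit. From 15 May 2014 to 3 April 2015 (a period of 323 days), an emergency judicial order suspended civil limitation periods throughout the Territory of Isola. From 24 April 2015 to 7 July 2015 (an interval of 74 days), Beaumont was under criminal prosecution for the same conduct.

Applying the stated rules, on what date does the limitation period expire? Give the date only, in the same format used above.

The claim did not accrue until Yoon discovered the injury on 24 September 2012; the 11 April 2011 act date does not start the clock under the stated rule.
Adding the 54 months base period to 24 September 2012 gives a deadline of 24 March 2017, before any tolling.
Because the emergency suspension of filing deadlines ran from 15 May 2014 to 3 April 2015, the deadline is extended by 323 days to 10 February 2018.
The pending criminal prosecution from 24 April 2015 to 7 July 2015 does not toll the period, because no stated rule makes a criminal prosecution a tolling event.

10 February 2018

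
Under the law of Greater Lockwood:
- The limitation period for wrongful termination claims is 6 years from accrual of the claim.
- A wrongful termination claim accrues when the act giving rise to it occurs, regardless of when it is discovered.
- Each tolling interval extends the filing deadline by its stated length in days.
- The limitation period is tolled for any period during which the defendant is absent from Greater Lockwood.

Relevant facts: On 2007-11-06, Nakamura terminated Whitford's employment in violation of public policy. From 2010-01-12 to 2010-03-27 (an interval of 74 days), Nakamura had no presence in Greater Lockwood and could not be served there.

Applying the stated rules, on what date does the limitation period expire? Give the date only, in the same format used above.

2014-01-19

The claim accrued on 2007-11-06, when the wrongful act occurred.
6 years from 2007-11-06 is 2013-11-06.
The defendant's absence from the jurisdiction from 2010-01-12 to 2010-03-27 tolled the period for 74 days, extending the deadline to 2014-01-19.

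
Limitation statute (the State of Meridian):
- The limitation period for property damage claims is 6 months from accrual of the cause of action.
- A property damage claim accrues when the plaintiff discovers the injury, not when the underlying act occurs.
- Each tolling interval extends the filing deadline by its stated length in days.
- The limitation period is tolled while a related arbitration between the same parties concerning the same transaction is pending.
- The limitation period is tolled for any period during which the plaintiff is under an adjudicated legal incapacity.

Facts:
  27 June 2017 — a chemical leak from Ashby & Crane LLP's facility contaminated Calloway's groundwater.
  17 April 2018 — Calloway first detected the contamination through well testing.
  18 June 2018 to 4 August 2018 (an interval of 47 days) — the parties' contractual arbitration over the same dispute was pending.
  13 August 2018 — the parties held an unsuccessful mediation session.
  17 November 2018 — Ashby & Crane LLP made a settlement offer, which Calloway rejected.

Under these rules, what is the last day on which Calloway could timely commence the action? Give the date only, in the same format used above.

Accrual is tied to discovery, so the period began on 17 April 2018 rather than on 27 June 2017 when the act occurred.
The untolled deadline — 6 months after 17 April 2018 — is 17 October 2018.
The pending related arbitration from 18 June 2018 to 4 August 2018 tolled the period for 47 days, extending the deadline to 3 December 2018.
The other events in the timeline have no effect on the limitation period under the stated rules.

3 December 2018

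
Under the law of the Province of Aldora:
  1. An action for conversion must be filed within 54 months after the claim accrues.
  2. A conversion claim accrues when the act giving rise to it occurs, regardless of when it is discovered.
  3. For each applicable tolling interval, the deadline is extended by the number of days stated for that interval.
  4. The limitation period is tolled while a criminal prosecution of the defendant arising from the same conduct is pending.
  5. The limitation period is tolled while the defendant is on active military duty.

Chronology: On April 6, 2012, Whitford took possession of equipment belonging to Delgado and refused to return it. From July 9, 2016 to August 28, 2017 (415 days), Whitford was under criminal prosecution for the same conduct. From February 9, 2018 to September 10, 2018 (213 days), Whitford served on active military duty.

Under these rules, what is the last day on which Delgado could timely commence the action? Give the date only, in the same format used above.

The limitation period began to run on April 6, 2012.
Adding the 54 months base period to April 6, 2012 gives a deadline of October 6, 2016, before any tolling.
Because the pending criminal prosecution ran from July 9, 2016 to August 28, 2017, the deadline is extended by 415 days to November 25, 2017.
The defendant's active military service from February 9, 2018 to September 10, 2018 began after the period had already run on November 25, 2017, so it has no tolling effect.

November 25, 2017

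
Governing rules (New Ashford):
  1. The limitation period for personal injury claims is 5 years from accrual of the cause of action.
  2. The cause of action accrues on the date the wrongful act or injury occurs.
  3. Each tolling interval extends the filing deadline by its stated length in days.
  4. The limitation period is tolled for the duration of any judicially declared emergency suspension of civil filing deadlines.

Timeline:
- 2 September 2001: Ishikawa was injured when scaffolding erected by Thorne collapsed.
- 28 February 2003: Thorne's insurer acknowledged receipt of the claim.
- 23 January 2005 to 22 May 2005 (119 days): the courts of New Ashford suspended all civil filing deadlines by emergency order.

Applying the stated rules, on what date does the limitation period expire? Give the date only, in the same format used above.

30 December 2006

The cause of action accrued on 2 September 2001, the date of the act.
5 years from 2 September 2001 is 2 September 2006.
The emergency suspension of filing deadlines from 23 January 2005 to 22 May 2005 tolled the period for 119 days, extending the deadline to 30 December 2006.
Nothing else in the chronology tolls or restarts the period.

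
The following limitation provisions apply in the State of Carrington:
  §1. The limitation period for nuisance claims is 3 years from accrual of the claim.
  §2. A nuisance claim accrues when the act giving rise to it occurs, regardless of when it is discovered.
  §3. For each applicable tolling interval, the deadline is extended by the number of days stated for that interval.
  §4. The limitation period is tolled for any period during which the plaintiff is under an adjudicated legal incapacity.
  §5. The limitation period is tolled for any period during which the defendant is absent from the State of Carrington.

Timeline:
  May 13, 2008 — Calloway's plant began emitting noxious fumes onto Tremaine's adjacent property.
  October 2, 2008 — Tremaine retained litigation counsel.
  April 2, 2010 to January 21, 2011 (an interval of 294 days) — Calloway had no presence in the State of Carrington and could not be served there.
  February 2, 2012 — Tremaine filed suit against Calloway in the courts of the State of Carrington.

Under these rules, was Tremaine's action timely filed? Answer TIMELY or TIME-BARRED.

TIMELY

The claim accrued on May 13, 2008, the date of the act.
3 years from May 13, 2008 is May 13, 2011.
Because the defendant's absence from the jurisdiction ran from April 2, 2010 to January 21, 2011, the deadline is extended by 294 days to March 2, 2012.
Nothing else in the chronology tolls or restarts the period.
The February 2, 2012 filing precedes the March 2, 2012 deadline; the claim is timely.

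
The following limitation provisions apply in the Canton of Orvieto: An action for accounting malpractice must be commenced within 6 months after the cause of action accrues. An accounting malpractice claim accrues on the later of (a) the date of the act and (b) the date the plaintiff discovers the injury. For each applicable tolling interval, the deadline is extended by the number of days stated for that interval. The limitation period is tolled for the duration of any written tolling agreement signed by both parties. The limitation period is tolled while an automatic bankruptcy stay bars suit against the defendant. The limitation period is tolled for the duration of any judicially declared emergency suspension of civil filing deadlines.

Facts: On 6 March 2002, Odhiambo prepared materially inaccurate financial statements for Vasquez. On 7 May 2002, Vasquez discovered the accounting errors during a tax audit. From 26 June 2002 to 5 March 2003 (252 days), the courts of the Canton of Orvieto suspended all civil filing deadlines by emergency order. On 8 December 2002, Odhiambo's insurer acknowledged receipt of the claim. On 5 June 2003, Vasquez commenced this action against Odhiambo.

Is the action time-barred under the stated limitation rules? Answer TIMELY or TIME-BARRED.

TIMELY

The claim accrued on 7 May 2002 — the later of the 6 March 2002 act and the 7 May 2002 discovery.
6 months from 7 May 2002 is 7 November 2002.
The period was tolled for 252 days by the emergency suspension of filing deadlines (26 June 2002 to 5 March 2003), pushing the deadline to 17 July 2003.
Nothing else in the chronology tolls or restarts the period.
The 5 June 2003 filing precedes the 17 July 2003 deadline; the claim is timely.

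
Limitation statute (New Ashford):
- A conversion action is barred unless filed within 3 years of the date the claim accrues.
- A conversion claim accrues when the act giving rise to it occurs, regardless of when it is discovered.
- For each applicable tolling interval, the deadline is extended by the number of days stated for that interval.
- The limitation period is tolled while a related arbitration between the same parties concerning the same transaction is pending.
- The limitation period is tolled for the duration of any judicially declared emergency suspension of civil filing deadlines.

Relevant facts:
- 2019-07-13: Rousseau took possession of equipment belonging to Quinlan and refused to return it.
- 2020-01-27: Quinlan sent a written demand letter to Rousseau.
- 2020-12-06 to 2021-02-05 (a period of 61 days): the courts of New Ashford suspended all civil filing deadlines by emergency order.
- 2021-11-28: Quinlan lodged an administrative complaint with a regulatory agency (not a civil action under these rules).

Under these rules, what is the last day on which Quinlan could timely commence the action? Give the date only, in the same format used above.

The claim accrued on 2019-07-13, the date of the act.
3 years from 2019-07-13 is 2022-07-13.
Because the emergency suspension of filing deadlines ran from 2020-12-06 to 2021-02-05, the deadline is extended by 61 days to 2022-09-12.
Nothing else in the chronology tolls or restarts the period.

2022-09-12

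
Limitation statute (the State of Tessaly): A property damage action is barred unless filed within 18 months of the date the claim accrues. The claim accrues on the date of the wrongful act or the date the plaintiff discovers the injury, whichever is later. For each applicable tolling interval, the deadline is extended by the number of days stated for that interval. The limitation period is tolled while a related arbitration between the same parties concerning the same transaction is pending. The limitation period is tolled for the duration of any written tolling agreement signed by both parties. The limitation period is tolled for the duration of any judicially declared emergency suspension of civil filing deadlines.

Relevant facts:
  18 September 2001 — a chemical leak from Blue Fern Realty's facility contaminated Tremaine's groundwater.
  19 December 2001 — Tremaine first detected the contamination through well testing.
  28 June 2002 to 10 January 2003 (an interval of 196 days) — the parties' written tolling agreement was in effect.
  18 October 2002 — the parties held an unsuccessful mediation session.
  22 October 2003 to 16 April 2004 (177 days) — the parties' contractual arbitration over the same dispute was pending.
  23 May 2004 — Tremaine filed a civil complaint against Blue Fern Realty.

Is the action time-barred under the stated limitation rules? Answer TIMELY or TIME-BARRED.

The claim accrued on 19 December 2001 — the later of the 18 September 2001 act and the 19 December 2001 discovery.
Adding the 18 months base period to 19 December 2001 gives a deadline of 19 June 2003, before any tolling.
The written tolling agreement from 28 June 2002 to 10 January 2003 tolled the period for 196 days, extending the deadline to 1 January 2004.
The pending related arbitration from 22 October 2003 to 16 April 2004 tolled the period for 177 days, extending the deadline to 26 June 2004.
Nothing else in the chronology tolls or restarts the period.
Tremaine filed on 23 May 2004, before the 26 June 2004 deadline, so the action is timely.

TIMELY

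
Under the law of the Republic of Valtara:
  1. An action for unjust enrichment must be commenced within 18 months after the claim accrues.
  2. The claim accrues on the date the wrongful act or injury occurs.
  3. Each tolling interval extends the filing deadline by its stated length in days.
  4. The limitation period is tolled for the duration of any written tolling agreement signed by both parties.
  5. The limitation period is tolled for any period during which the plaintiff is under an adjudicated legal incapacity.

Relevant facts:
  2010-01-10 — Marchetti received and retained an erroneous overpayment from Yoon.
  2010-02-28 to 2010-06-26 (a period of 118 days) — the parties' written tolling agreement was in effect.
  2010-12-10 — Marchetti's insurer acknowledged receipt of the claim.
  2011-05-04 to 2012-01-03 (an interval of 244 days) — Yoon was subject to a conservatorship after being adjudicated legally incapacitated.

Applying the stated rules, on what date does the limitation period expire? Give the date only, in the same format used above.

2012-07-06

The claim accrued on 2010-01-10, the date of the act.
18 months from 2010-01-10 is 2011-07-10.
Because the written tolling agreement ran from 2010-02-28 to 2010-06-26, the deadline is extended by 118 days to 2011-11-05.
The plaintiff's legal incapacity from 2011-05-04 to 2012-01-03 tolled the period for 244 days, extending the deadline to 2012-07-06.
None of the other events listed affects the running of the period under the stated rules.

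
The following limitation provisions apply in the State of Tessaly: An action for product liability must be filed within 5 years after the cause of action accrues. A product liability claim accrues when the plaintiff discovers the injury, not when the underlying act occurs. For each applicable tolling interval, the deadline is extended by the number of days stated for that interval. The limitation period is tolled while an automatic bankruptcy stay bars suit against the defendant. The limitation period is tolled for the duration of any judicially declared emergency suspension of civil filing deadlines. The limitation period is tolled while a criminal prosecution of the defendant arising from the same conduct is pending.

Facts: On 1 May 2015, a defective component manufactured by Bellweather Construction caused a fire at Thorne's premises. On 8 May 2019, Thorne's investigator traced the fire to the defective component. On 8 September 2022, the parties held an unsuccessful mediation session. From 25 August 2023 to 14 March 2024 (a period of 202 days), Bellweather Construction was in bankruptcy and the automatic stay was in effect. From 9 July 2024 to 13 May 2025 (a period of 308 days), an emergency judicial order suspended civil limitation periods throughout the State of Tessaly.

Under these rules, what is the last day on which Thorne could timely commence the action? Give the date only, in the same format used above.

30 September 2025

Accrual is tied to discovery, so the period began on 8 May 2019 rather than on 1 May 2015 when the act occurred.
Adding the 5 years base period to 8 May 2019 gives a deadline of 8 May 2024, before any tolling.
The automatic bankruptcy stay from 25 August 2023 to 14 March 2024 tolled the period for 202 days, extending the deadline to 26 November 2024.
The period was tolled for 308 days by the emergency suspension of filing deadlines (9 July 2024 to 13 May 2025), pushing the deadline to 30 September 2025.
None of the other events listed affects the running of the period under the stated rules.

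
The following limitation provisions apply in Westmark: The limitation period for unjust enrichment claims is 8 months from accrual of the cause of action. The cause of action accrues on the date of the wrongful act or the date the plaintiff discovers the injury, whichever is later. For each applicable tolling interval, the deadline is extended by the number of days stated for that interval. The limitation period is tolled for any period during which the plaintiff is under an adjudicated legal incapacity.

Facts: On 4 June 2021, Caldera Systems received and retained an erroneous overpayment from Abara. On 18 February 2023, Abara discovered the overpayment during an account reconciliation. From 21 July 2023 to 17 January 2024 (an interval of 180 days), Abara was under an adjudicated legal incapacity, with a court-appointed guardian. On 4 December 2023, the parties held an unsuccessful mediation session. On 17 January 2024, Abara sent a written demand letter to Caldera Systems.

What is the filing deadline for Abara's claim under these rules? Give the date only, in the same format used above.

15 April 2024

The claim accrued on 18 February 2023 — the later of the 4 June 2021 act and the 18 February 2023 discovery.
The untolled deadline — 8 months after 18 February 2023 — is 18 October 2023.
Because the plaintiff's legal incapacity ran from 21 July 2023 to 17 January 2024, the deadline is extended by 180 days to 15 April 2024.
Nothing else in the chronology tolls or restarts the period.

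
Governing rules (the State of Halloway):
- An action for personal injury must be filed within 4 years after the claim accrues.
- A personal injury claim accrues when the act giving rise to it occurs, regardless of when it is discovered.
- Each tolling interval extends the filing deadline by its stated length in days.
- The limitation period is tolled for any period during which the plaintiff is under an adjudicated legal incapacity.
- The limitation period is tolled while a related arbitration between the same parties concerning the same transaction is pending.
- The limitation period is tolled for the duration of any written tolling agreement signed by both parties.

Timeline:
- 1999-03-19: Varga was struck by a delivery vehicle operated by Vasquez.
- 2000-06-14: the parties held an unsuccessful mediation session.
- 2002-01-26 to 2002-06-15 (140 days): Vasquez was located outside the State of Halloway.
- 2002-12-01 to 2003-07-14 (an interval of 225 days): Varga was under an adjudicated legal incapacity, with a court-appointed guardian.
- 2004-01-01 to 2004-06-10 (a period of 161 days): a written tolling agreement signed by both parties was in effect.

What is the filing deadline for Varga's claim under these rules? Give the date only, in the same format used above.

2003-10-30

The limitation period began to run on 1999-03-19.
4 years from 1999-03-19 is 2003-03-19.
The period was tolled for 225 days by the plaintiff's legal incapacity (2002-12-01 to 2003-07-14), pushing the deadline to 2003-10-30.
The written tolling agreement from 2004-01-01 to 2004-06-10 began after the period had already run on 2003-10-30, so it has no tolling effect.
No stated provision tolls the period for the defendant's absence, so the interval from 2002-01-26 to 2002-06-15 has no effect on the deadline.
Nothing else in the chronology tolls or restarts the period.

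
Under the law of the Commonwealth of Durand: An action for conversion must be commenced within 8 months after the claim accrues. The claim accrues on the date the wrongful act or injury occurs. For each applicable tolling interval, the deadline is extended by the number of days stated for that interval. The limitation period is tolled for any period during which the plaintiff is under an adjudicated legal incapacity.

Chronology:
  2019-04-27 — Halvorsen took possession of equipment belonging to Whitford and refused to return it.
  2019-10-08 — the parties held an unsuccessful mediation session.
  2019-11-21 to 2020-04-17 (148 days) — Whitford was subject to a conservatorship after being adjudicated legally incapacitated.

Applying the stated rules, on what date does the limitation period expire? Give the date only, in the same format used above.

2020-05-23

The claim accrued on 2019-04-27, the date of the act.
8 months from 2019-04-27 is 2019-12-27.
The period was tolled for 148 days by the plaintiff's legal incapacity (2019-11-21 to 2020-04-17), pushing the deadline to 2020-05-23.
Nothing else in the chronology tolls or restarts the period.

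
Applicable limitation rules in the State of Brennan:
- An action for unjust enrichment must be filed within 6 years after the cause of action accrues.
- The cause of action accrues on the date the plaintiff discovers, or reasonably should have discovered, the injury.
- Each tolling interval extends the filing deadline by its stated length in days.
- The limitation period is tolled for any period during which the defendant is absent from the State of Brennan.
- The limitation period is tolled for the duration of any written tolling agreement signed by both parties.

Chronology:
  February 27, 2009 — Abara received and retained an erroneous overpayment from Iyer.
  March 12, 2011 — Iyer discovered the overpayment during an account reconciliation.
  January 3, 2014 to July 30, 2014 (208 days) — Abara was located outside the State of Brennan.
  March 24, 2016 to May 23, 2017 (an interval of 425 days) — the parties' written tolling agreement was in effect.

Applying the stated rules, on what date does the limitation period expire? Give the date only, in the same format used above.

Accrual is tied to discovery, so the period began on March 12, 2011 rather than on February 27, 2009 when the act occurred.
6 years from March 12, 2011 is March 12, 2017.
Because the defendant's absence from the jurisdiction ran from January 3, 2014 to July 30, 2014, the deadline is extended by 208 days to October 6, 2017.
The written tolling agreement from March 24, 2016 to May 23, 2017 tolled the period for 425 days, extending the deadline to December 5, 2018.

December 5, 2018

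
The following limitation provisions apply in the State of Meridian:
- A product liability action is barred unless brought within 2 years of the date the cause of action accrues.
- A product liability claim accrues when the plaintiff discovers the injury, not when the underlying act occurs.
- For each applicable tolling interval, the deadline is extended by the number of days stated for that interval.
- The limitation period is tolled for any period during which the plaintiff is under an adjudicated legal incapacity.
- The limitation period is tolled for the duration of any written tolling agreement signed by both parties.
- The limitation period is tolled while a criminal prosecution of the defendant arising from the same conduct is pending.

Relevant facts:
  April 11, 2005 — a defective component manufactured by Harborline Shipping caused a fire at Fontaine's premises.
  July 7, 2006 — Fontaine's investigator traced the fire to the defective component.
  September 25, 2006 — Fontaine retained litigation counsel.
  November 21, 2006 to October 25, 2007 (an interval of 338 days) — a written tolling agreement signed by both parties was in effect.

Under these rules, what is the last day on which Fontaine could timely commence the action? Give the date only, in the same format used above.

June 10, 2009

Under the discovery rule, the claim accrued on July 7, 2006, when Fontaine discovered the injury — not on the April 11, 2005 date of the underlying act.
Adding the 2 years base period to July 7, 2006 gives a deadline of July 7, 2008, before any tolling.
Because the written tolling agreement ran from November 21, 2006 to October 25, 2007, the deadline is extended by 338 days to June 10, 2009.
None of the other events listed affects the running of the period under the stated rules.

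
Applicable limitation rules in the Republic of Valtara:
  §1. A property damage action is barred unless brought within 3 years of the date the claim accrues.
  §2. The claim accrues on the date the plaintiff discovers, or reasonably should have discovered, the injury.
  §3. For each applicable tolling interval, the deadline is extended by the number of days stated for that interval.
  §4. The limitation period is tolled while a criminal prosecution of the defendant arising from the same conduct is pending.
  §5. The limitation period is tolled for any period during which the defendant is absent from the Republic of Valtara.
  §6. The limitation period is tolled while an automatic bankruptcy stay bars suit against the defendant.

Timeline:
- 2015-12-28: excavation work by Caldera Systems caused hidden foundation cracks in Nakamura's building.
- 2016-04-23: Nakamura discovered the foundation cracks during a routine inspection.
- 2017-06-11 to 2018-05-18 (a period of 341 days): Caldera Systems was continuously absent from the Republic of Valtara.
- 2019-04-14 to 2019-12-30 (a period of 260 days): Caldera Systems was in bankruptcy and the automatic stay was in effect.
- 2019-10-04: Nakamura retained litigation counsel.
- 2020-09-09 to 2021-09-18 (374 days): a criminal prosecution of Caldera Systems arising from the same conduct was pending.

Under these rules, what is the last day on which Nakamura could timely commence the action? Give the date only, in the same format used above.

Under the discovery rule, the claim accrued on 2016-04-23, when Nakamura discovered the injury — not on the 2015-12-28 date of the underlying act.
The untolled deadline — 3 years after 2016-04-23 — is 2019-04-23.
The defendant's absence from the jurisdiction from 2017-06-11 to 2018-05-18 tolled the period for 341 days, extending the deadline to 2020-03-29.
The automatic bankruptcy stay from 2019-04-14 to 2019-12-30 tolled the period for 260 days, extending the deadline to 2020-12-14.
The pending criminal prosecution from 2020-09-09 to 2021-09-18 tolled the period for 374 days, extending the deadline to 2021-12-23.
The other events in the timeline have no effect on the limitation period under the stated rules.

2021-12-23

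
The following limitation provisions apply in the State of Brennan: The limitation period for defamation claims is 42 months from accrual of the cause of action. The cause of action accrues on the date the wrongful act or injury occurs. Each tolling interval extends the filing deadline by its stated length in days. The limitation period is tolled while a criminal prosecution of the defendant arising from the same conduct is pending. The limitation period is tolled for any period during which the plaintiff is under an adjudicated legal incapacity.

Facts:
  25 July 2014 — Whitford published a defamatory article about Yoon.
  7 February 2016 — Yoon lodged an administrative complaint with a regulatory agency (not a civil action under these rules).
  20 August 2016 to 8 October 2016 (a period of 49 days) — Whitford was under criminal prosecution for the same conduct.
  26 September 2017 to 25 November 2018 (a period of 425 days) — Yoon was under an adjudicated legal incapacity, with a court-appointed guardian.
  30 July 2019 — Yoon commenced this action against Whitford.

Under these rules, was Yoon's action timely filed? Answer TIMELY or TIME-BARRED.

TIME-BARRED

The cause of action accrued on 25 July 2014, the date of the act.
Adding the 42 months base period to 25 July 2014 gives a deadline of 25 January 2018, before any tolling.
Because the pending criminal prosecution ran from 20 August 2016 to 8 October 2016, the deadline is extended by 49 days to 15 March 2018.
Because the plaintiff's legal incapacity ran from 26 September 2017 to 25 November 2018, the deadline is extended by 425 days to 14 May 2019.
The other events in the timeline have no effect on the limitation period under the stated rules.
Yoon filed on 30 July 2019, after the 14 May 2019 deadline, so the action is time-barred.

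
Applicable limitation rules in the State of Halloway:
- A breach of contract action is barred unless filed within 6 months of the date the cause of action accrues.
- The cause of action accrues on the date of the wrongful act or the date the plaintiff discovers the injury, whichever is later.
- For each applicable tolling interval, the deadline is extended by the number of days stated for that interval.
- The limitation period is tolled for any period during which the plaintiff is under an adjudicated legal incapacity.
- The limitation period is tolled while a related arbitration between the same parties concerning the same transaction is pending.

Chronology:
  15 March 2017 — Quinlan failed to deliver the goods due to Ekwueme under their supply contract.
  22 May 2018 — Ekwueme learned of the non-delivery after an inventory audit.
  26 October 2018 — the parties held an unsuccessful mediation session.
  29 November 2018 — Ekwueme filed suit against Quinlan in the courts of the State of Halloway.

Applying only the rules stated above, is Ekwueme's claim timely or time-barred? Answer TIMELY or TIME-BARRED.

TIME-BARRED

Because discovery on 22 May 2018 post-dates the 15 March 2017 act, accrual under the later-of rule falls on 22 May 2018.
Adding the 6 months base period to 22 May 2018 gives a deadline of 22 November 2018, before any tolling.
None of the other events listed affects the running of the period under the stated rules.
Filing on 29 November 2018 missed the 22 November 2018 deadline — the action is time-barred.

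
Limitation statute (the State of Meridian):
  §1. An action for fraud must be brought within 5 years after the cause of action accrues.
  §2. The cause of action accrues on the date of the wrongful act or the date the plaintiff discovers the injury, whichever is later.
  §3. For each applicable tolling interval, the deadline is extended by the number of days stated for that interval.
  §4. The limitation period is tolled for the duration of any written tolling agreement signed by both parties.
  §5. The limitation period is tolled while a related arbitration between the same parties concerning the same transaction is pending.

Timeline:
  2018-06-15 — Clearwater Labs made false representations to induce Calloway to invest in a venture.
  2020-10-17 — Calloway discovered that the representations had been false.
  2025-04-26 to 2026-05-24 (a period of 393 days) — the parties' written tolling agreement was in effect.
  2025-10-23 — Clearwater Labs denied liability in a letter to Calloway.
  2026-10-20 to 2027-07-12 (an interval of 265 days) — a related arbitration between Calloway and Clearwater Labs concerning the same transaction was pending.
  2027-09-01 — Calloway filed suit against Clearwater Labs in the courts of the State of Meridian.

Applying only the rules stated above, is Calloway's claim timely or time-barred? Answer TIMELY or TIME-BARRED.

Because discovery on 2020-10-17 post-dates the 2018-06-15 act, accrual under the later-of rule falls on 2020-10-17.
The untolled deadline — 5 years after 2020-10-17 — is 2025-10-17.
The written tolling agreement from 2025-04-26 to 2026-05-24 tolled the period for 393 days, extending the deadline to 2026-11-14.
The pending related arbitration from 2026-10-20 to 2027-07-12 tolled the period for 265 days, extending the deadline to 2027-08-06.
The other events in the timeline have no effect on the limitation period under the stated rules.
Calloway filed on 2027-09-01, after the 2027-08-06 deadline, so the action is time-barred.

TIME-BARRED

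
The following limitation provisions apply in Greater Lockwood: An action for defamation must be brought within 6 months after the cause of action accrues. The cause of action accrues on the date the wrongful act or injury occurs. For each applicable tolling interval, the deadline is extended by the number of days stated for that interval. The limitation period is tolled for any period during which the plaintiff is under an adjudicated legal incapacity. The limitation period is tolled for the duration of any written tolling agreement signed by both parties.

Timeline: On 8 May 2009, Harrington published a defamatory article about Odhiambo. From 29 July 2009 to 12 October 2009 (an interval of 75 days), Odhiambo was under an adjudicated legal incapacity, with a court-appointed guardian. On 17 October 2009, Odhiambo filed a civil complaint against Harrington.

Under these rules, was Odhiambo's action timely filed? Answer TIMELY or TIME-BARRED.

The cause of action accrued on 8 May 2009, the date of the act.
The untolled deadline — 6 months after 8 May 2009 — is 8 November 2009.
The plaintiff's legal incapacity from 29 July 2009 to 12 October 2009 tolled the period for 75 days, extending the deadline to 22 January 2010.
The 17 October 2009 filing precedes the 22 January 2010 deadline; the claim is timely.

TIMELY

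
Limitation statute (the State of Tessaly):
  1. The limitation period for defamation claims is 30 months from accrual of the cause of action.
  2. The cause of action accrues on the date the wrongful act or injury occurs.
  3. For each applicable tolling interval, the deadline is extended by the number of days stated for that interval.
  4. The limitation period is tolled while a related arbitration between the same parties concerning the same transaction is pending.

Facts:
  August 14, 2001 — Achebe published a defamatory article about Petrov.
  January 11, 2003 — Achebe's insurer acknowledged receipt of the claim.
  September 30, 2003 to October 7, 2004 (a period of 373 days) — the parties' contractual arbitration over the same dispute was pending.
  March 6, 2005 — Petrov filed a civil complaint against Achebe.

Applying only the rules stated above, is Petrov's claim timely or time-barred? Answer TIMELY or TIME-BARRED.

The claim accrued on August 14, 2001, when the wrongful act occurred.
The untolled deadline — 30 months after August 14, 2001 — is February 14, 2004.
The period was tolled for 373 days by the pending related arbitration (September 30, 2003 to October 7, 2004), pushing the deadline to February 21, 2005.
Nothing else in the chronology tolls or restarts the period.
The March 6, 2005 filing falls after the February 21, 2005 deadline; the claim is time-barred.

TIME-BARRED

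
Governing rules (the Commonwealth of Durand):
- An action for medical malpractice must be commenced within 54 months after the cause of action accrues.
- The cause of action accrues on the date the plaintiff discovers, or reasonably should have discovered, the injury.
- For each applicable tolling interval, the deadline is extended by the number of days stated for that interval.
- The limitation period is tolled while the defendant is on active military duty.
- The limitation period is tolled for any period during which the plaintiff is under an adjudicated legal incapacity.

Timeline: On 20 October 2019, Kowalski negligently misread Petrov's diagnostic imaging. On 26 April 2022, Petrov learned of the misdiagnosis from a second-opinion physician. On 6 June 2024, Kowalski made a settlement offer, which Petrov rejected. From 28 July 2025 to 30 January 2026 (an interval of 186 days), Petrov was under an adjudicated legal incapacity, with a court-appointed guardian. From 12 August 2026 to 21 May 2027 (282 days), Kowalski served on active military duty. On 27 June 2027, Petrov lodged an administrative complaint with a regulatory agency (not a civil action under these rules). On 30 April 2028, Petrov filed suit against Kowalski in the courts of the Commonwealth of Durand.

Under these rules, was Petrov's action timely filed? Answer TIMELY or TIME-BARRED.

TIME-BARRED

Accrual is tied to discovery, so the period began on 26 April 2022 rather than on 20 October 2019 when the act occurred.
The untolled deadline — 54 months after 26 April 2022 — is 26 October 2026.
The plaintiff's legal incapacity from 28 July 2025 to 30 January 2026 tolled the period for 186 days, extending the deadline to 30 April 2027.
Because the defendant's active military service ran from 12 August 2026 to 21 May 2027, the deadline is extended by 282 days to 6 February 2028.
None of the other events listed affects the running of the period under the stated rules.
Petrov filed on 30 April 2028, after the 6 February 2028 deadline, so the action is time-barred.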